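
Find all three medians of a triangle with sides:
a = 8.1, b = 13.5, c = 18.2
Using m_x = ½√(2y² + 2z² - x²):
m_a = ½√(2·13.5² + 2·18.2² - 8.1²) = ½√961.37 = 15.5
m_b = ½√(2·8.1² + 2·18.2² - 13.5²) = ½√611.45 = 12.36
m_c = ½√(2·8.1² + 2·13.5² - 18.2²) = ½√164.48 = 6.412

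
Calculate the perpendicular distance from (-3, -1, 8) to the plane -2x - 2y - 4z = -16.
d = |(-2)(-3) + (-2)(-1) + (-4)(8) - (-16)| / √((-2)² + (-2)² + (-4)²) = 8/√24 = 1.633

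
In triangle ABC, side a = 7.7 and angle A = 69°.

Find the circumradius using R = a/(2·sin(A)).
R = a/(2·sin(A)) = 7.7/(2·sin(69°))
R = 7.7/(2·0.933580) = 7.7/1.867161 = 4.124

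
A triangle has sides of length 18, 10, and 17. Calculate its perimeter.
Perimeter = sum of all sides
Perimeter = 18 + 10 + 17
Perimeter = 45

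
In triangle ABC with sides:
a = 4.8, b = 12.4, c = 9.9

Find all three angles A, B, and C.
By the law of cosines:
cos(A) = (b² + c² - a²)/(2bc) = 0.931615  →  A = 21.31°
cos(B) = (a² + c² - b²)/(2ac) = -0.344171  →  B = 110.1°
cos(C) = (a² + b² - c²)/(2ab) = 0.661878  →  C = 48.56°
Check: A + B + C = 180.0° ✓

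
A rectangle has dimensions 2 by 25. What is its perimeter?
Perimeter = 2 * (length + width)
Perimeter = 2 * (2 + 25)
Perimeter = 2 * 27
Perimeter = 54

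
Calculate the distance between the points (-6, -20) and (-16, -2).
Using the distance formula: d = sqrt((x₂-x₁)² + (y₂-y₁)²)
dx = (-16) - (-6) = -10
dy = (-2) - (-20) = 18
d = sqrt((-10)² + 18²) = sqrt(100 + 324) = sqrt(424) = 20.59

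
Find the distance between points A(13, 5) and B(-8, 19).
Using the distance formula: d = sqrt((x₂-x₁)² + (y₂-y₁)²)
dx = (-8) - 13 = -21
dy = 19 - 5 = 14
d = sqrt((-21)² + 14²) = sqrt(441 + 196) = sqrt(637) = 25.24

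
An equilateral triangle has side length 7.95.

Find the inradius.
For an equilateral triangle, r = s/(2√3) where s is the side.
r = 7.95/(2√3) = 7.95/3.464102 = 2.295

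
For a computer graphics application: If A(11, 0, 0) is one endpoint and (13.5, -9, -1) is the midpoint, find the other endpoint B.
B = (2×13.5 - 11, 2×(-9) - 0, 2×(-1) - 0) = (16, -18, -2)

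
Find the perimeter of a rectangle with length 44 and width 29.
Perimeter = 2 * (length + width)
Perimeter = 2 * (44 + 29)
Perimeter = 2 * 73
Perimeter = 146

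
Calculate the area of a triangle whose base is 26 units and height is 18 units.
Area = (1/2) * base * height
Area = (1/2) * 26 * 18
Area = 234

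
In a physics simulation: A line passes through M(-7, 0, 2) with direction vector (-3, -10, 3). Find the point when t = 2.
P(2) = (-7 + (-3)(2), 0 + (-10)(2), 2 + 3(2)) = (-13, -20, 8)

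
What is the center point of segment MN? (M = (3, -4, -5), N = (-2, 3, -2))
Midpoint = ((3-2)/2, (-4+3)/2, (-5-2)/2) = (0.5, -0.5, -3.5)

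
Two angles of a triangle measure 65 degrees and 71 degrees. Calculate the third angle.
Sum of angles in a triangle = 180 degrees
Third angle = 180 - 65 - 71
Third angle = 44 degrees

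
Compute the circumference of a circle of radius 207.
Circumference = 2 * pi * r
Circumference = 2 * pi * 207
Circumference = 1300.62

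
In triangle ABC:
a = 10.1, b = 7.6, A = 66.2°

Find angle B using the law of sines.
sin(B)/b = sin(A)/a
sin(B) = b·sin(A)/a = 7.6·sin(66.2°)/10.1 = 0.688485
B = arcsin(0.688485) = 43.51°  (b ≤ a, so B ≤ A and the acute solution is unique)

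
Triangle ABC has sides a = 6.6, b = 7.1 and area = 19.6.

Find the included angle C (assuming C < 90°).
Area = ½ab·sin(C)  →  sin(C) = 2·Area/(ab)
sin(C) = 2·19.6/(6.6·7.1) = 0.836534
C = arcsin(0.836534) = 56.78°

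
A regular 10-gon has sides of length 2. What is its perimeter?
Perimeter = number of sides * side length
Perimeter = 10 * 2
Perimeter = 20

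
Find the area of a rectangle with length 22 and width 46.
Area = length * width
Area = 22 * 46
Area = 1012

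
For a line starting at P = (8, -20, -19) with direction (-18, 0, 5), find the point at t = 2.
P(2) = (8 + (-18)(2), -20 + 0(2), -19 + 5(2)) = (-28, -20, -9)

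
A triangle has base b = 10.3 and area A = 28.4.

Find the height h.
A = ½bh  →  h = 2A/b
h = 2·28.4/10.3 = 5.515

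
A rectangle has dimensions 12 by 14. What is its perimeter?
Perimeter = 2 * (length + width)
Perimeter = 2 * (12 + 14)
Perimeter = 2 * 26
Perimeter = 52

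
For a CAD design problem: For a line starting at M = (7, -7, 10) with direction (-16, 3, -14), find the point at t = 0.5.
P(0.5) = (7 + (-16)(0.5), -7 + 3(0.5), 10 + (-14)(0.5)) = (-1, -5.5, 3)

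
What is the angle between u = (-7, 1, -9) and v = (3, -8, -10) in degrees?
u·v = 61, |u|² = 131, |v|² = 173
cos θ = 61/√22663 ≈ 0.4052
θ ≈ 66.1°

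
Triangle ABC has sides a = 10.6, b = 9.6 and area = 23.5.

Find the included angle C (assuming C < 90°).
Area = ½ab·sin(C)  →  sin(C) = 2·Area/(ab)
sin(C) = 2·23.5/(10.6·9.6) = 0.461871
C = arcsin(0.461871) = 27.51°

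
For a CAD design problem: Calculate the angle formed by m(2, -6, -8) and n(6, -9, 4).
m·n = 34, |m|² = 104, |n|² = 133
cos θ = 34/√13832 ≈ 0.2891
θ ≈ 73.2°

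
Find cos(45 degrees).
cos(45 degrees) = sqrt(2)/2
Decimal approximation: 0.7071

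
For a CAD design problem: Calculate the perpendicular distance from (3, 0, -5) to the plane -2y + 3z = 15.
d = |0(3) + (-2)(0) + 3(-5) - (15)| / √(0² + (-2)² + 3²) = 30/√13 = 8.321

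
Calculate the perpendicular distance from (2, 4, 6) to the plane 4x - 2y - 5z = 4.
d = |4(2) + (-2)(4) + (-5)(6) - (4)| / √(4² + (-2)² + (-5)²) = 34/√45 = 5.068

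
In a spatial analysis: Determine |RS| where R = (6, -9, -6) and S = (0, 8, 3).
d = √[(-6)² + (17)² + (9)²] = √406 = 20.15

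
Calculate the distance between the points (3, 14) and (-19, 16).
Using the distance formula: d = sqrt((x₂-x₁)² + (y₂-y₁)²)
dx = (-19) - 3 = -22
dy = 16 - 14 = 2
d = sqrt((-22)² + 2²) = sqrt(484 + 4) = sqrt(488) = 22.09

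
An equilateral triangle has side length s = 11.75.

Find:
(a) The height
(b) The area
(a) Height h = s·√3/2 = 11.75·√3/2 = 10.18
(b) Area = (√3/4)·s² = (√3/4)·11.75² = (√3/4)·138.062 = 59.78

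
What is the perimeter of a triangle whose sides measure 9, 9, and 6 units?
Perimeter = sum of all sides
Perimeter = 9 + 9 + 6
Perimeter = 24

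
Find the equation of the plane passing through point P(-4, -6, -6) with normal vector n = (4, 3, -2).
d = n·P = (4)(-4) + (3)(-6) + (-2)(-6) = -22
Plane: 4x + 3y - 2z = -22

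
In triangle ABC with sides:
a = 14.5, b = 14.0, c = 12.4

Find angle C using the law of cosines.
cos(C) = (a² + b² - c²)/(2ab)
cos(C) = (14.5² + 14.0² - 12.4²)/(2·14.5·14.0) = 252.49/406 = 0.621897
C = arccos(0.621897) = 51.55°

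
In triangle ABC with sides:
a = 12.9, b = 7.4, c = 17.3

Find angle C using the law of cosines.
cos(C) = (a² + b² - c²)/(2ab)
cos(C) = (12.9² + 7.4² - 17.3²)/(2·12.9·7.4) = -78.12/190.92 = -0.409177
C = arccos(-0.409177) = 114.2°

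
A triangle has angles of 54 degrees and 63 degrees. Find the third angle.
Sum of angles in a triangle = 180 degrees
Third angle = 180 - 54 - 63
Third angle = 63 degrees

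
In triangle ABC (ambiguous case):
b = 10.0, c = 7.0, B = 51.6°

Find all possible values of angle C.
sin(C)/c = sin(B)/b  →  sin(C) = c·sin(B)/b = 7.0·sin(51.6°)/10.0 = 0.548585
C₁ = arcsin(0.548585) = 33.27°,  C₂ = 180° - C₁ = 146.73°
Check C₂: A = 180° - 51.6° - 146.73° = -18.33° ≤ 0, rejected
C = 33.27° (one solution)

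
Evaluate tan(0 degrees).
tan(0 degrees) = 0
Decimal approximation: 0.0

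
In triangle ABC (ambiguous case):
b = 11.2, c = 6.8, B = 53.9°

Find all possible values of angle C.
sin(C)/c = sin(B)/b  →  sin(C) = c·sin(B)/b = 6.8·sin(53.9°)/11.2 = 0.490565
C₁ = arcsin(0.490565) = 29.38°,  C₂ = 180° - C₁ = 150.62°
Check C₂: A = 180° - 53.9° - 150.62° = -24.52° ≤ 0, rejected
C = 29.38° (one solution)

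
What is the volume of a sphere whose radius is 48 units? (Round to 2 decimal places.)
Volume = (4/3) * pi * r³
Volume = (4/3) * pi * 48³
Volume = (4/3) * pi * 110592
Volume = 463246.69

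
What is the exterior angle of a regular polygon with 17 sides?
Exterior angle of a regular n-gon = 360/n
Exterior angle = 360/17
Exterior angle = 21.18 degrees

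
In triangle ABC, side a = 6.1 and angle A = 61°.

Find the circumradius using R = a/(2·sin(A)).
R = a/(2·sin(A)) = 6.1/(2·sin(61°))
R = 6.1/(2·0.874620) = 6.1/1.749239 = 3.487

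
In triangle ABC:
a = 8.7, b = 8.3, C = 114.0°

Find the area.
Using A = ½ab·sin(C):
A = ½·8.7·8.3·sin(114.0°) = ½·72.21·0.913545 = 32.98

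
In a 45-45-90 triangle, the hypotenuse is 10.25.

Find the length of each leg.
In a 45-45-90 triangle, hypotenuse = leg·√2  →  leg = hypotenuse/√2
leg = 10.25/√2 = 7.248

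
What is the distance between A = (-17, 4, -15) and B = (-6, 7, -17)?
d = √[(11)² + (3)² + (-2)²] = √134 = 11.58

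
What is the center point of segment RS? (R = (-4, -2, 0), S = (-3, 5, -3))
Midpoint = ((-4-3)/2, (-2+5)/2, (0-3)/2) = (-3.5, 1.5, -1.5)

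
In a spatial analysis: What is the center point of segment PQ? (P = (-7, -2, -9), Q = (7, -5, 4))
Midpoint = ((-7+7)/2, (-2-5)/2, (-9+4)/2) = (0, -3.5, -2.5)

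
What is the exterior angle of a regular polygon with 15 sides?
Exterior angle of a regular n-gon = 360/n
Exterior angle = 360/15
Exterior angle = 24 degrees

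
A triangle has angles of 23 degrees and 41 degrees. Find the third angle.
Sum of angles in a triangle = 180 degrees
Third angle = 180 - 23 - 41
Third angle = 116 degrees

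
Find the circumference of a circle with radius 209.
Circumference = 2 * pi * r
Circumference = 2 * pi * 209
Circumference = 1313.19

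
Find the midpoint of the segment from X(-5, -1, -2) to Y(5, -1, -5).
Midpoint = ((-5+5)/2, (-1-1)/2, (-2-5)/2) = (0, -1, -3.5)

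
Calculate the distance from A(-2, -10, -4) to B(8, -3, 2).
d = √[(10)² + (7)² + (6)²] = √185 = 13.6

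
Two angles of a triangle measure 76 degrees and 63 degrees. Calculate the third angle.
Sum of angles in a triangle = 180 degrees
Third angle = 180 - 76 - 63
Third angle = 41 degrees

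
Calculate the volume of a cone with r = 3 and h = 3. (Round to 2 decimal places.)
Volume = (1/3) * pi * r² * h
Volume = (1/3) * pi * 3² * 3
Volume = (1/3) * pi * 9 * 3
Volume = (1/3) * pi * 27
Volume = 28.27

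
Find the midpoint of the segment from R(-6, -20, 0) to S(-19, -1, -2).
Midpoint = ((-6-19)/2, (-20-1)/2, (0-2)/2) = (-12.5, -10.5, -1)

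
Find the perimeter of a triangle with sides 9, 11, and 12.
Perimeter = sum of all sides
Perimeter = 9 + 11 + 12
Perimeter = 32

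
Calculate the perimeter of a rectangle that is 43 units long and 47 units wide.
Perimeter = 2 * (length + width)
Perimeter = 2 * (43 + 47)
Perimeter = 2 * 90
Perimeter = 180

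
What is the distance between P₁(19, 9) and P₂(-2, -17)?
Using the distance formula: d = sqrt((x₂-x₁)² + (y₂-y₁)²)
dx = (-2) - 19 = -21
dy = (-17) - 9 = -26
d = sqrt((-21)² + (-26)²) = sqrt(441 + 676) = sqrt(1117) = 33.42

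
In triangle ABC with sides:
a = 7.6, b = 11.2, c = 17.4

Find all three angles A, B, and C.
By the law of cosines:
cos(A) = (b² + c² - a²)/(2bc) = 0.950431  →  A = 18.12°
cos(B) = (a² + c² - b²)/(2ac) = 0.888838  →  B = 27.27°
cos(C) = (a² + b² - c²)/(2ab) = -0.702303  →  C = 134.6°
Check: A + B + C = 180.0° ✓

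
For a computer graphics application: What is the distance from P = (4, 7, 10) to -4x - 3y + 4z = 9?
d = |(-4)(4) + (-3)(7) + 4(10) - (9)| / √((-4)² + (-3)² + 4²) = 6/√41 = 0.937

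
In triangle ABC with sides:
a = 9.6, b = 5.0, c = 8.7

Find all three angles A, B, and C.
By the law of cosines:
cos(A) = (b² + c² - a²)/(2bc) = 0.098046  →  A = 84.37°
cos(B) = (a² + c² - b²)/(2ac) = 0.855184  →  B = 31.22°
cos(C) = (a² + b² - c²)/(2ab) = 0.431979  →  C = 64.41°
Check: A + B + C = 180.0° ✓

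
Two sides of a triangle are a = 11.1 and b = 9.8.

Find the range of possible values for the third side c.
By the triangle inequality: |a - b| < c < a + b
|11.1 - 9.8| < c < 11.1 + 9.8
1.3 < c < 20.9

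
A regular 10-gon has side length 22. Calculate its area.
For a regular 10-gon with side length s = 22:
Apothem a = s / (2*tan(pi/10)) = 22 / (2*tan(pi/10)) ≈ 33.8545
Perimeter P = 10 * 22 = 220
Area = (1/2) * P * a = (1/2) * 220 * 33.8545 = 3724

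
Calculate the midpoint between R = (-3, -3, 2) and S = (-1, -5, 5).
Midpoint = ((-3-1)/2, (-3-5)/2, (2+5)/2) = (-2, -4, 3.5)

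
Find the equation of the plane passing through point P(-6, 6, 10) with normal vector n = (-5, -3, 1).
d = n·P = (-5)(-6) + (-3)(6) + (1)(10) = 22
Plane: -5x - 3y + z = 22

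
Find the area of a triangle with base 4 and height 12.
Area = (1/2) * base * height
Area = (1/2) * 4 * 12
Area = 24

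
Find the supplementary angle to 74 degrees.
Supplementary angles sum to 180 degrees.
Other angle = 180 - 74
Other angle = 106 degrees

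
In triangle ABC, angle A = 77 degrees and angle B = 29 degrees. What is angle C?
Sum of angles in a triangle = 180 degrees
Third angle = 180 - 77 - 29
Third angle = 74 degrees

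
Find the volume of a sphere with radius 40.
Volume = (4/3) * pi * r³
Volume = (4/3) * pi * 40³
Volume = (4/3) * pi * 64000
Volume = 268082.57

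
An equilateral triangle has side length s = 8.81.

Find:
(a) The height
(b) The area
(a) Height h = s·√3/2 = 8.81·√3/2 = 7.63
(b) Area = (√3/4)·s² = (√3/4)·8.81² = (√3/4)·77.6161 = 33.61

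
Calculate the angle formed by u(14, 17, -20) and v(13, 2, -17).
u·v = 556, |u|² = 885, |v|² = 462
cos θ = 556/√408870 ≈ 0.8695
θ ≈ 29.6°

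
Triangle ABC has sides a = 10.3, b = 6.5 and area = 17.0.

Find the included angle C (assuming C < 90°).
Area = ½ab·sin(C)  →  sin(C) = 2·Area/(ab)
sin(C) = 2·17.0/(10.3·6.5) = 0.507842
C = arcsin(0.507842) = 30.52°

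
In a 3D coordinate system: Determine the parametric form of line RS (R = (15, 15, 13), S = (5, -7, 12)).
Direction vector d = S - R = (-10, -22, -1)
x = 15 - 10t, y = 15 - 22t, z = 13 - t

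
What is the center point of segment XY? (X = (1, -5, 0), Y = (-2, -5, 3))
Midpoint = ((1-2)/2, (-5-5)/2, (0+3)/2) = (-0.5, -5, 1.5)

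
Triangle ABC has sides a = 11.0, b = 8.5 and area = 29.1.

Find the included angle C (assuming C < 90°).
Area = ½ab·sin(C)  →  sin(C) = 2·Area/(ab)
sin(C) = 2·29.1/(11.0·8.5) = 0.622460
C = arcsin(0.622460) = 38.5°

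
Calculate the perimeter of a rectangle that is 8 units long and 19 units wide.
Perimeter = 2 * (length + width)
Perimeter = 2 * (8 + 19)
Perimeter = 2 * 27
Perimeter = 54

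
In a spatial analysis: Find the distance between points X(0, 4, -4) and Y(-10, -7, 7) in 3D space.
d = √[(-10)² + (-11)² + (11)²] = √342 = 18.49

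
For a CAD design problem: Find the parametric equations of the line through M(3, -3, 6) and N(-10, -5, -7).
Direction vector d = N - M = (-13, -2, -13)
x = 3 - 13t, y = -3 - 2t, z = 6 - 13t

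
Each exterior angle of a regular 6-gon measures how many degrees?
Exterior angle of a regular n-gon = 360/n
Exterior angle = 360/6
Exterior angle = 60 degrees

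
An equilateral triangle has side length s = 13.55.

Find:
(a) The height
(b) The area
(a) Height h = s·√3/2 = 13.55·√3/2 = 11.73
(b) Area = (√3/4)·s² = (√3/4)·13.55² = (√3/4)·183.603 = 79.5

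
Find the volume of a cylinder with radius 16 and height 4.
Volume = pi * r² * h
Volume = pi * 16² * 4
Volume = pi * 256 * 4
Volume = pi * 1024
Volume = 3216.99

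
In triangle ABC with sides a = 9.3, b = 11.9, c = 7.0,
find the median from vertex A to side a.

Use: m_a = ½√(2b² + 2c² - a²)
m_a = ½√(2·11.9² + 2·7.0² - 9.3²)
m_a = ½√(283.22 + 98 - 86.49) = ½√294.73 = 8.584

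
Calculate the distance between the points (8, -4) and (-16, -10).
Using the distance formula: d = sqrt((x₂-x₁)² + (y₂-y₁)²)
dx = (-16) - 8 = -24
dy = (-10) - (-4) = -6
d = sqrt((-24)² + (-6)²) = sqrt(576 + 36) = sqrt(612) = 24.74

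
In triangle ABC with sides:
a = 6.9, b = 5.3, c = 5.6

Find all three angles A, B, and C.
By the law of cosines:
cos(A) = (b² + c² - a²)/(2bc) = 0.199461  →  A = 78.49°
cos(B) = (a² + c² - b²)/(2ac) = 0.658385  →  B = 48.82°
cos(C) = (a² + b² - c²)/(2ab) = 0.606235  →  C = 52.68°
Check: A + B + C = 180.0° ✓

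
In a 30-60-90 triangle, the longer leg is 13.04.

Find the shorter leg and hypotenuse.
In a 30-60-90 triangle, sides are in ratio 1 : √3 : 2.
Long leg = short leg·√3  →  short leg = 13.04/√3 = 7.529
Hypotenuse = 2·(short leg) = 2·13.04/√3 = 15.06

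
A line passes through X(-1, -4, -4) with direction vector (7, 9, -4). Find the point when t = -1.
P(-1) = (-1 + 7(-1), -4 + 9(-1), -4 + (-4)(-1)) = (-8, -13, 0)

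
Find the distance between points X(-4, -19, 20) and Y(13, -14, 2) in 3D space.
d = √[(17)² + (5)² + (-18)²] = √638 = 25.26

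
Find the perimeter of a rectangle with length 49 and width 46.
Perimeter = 2 * (length + width)
Perimeter = 2 * (49 + 46)
Perimeter = 2 * 95
Perimeter = 190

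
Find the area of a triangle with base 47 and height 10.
Area = (1/2) * base * height
Area = (1/2) * 47 * 10
Area = 235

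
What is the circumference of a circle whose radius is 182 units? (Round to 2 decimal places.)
Circumference = 2 * pi * r
Circumference = 2 * pi * 182
Circumference = 1143.54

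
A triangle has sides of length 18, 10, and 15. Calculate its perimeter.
Perimeter = sum of all sides
Perimeter = 18 + 10 + 15
Perimeter = 43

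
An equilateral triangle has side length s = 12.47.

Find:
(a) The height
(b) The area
(a) Height h = s·√3/2 = 12.47·√3/2 = 10.8
(b) Area = (√3/4)·s² = (√3/4)·12.47² = (√3/4)·155.501 = 67.33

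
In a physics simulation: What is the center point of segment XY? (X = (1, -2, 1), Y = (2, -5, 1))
Midpoint = ((1+2)/2, (-2-5)/2, (1+1)/2) = (1.5, -3.5, 1)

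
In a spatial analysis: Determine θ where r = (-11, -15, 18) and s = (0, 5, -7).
r·s = -201, |r|² = 670, |s|² = 74
cos θ = -201/√49580 ≈ -0.9027
θ ≈ 154.5°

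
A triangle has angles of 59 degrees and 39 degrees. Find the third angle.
Sum of angles in a triangle = 180 degrees
Third angle = 180 - 59 - 39
Third angle = 82 degrees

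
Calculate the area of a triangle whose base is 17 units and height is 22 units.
Area = (1/2) * base * height
Area = (1/2) * 17 * 22
Area = 187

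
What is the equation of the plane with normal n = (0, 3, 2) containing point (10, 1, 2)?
d = n·P = (0)(10) + (3)(1) + (2)(2) = 7
Plane: 3y + 2z = 7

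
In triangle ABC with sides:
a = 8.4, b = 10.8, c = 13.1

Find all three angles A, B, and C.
By the law of cosines:
cos(A) = (b² + c² - a²)/(2bc) = 0.769331  →  A = 39.71°
cos(B) = (a² + c² - b²)/(2ac) = 0.570383  →  B = 55.22°
cos(C) = (a² + b² - c²)/(2ab) = 0.085924  →  C = 85.07°
Check: A + B + C = 180.0° ✓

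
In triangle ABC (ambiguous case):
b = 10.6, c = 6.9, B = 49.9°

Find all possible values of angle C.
sin(C)/c = sin(B)/b  →  sin(C) = c·sin(B)/b = 6.9·sin(49.9°)/10.6 = 0.497921
C₁ = arcsin(0.497921) = 29.86°,  C₂ = 180° - C₁ = 150.14°
Check C₂: A = 180° - 49.9° - 150.14° = -20.04° ≤ 0, rejected
C = 29.86° (one solution)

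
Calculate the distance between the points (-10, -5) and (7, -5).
Using the distance formula: d = sqrt((x₂-x₁)² + (y₂-y₁)²)
dx = 7 - (-10) = 17
dy = (-5) - (-5) = 0
d = sqrt(17² + 0²) = sqrt(289 + 0) = sqrt(289) = 17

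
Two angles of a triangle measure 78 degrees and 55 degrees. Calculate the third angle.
Sum of angles in a triangle = 180 degrees
Third angle = 180 - 78 - 55
Third angle = 47 degrees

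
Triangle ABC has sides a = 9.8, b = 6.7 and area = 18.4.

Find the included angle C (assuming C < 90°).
Area = ½ab·sin(C)  →  sin(C) = 2·Area/(ab)
sin(C) = 2·18.4/(9.8·6.7) = 0.560463
C = arcsin(0.560463) = 34.09°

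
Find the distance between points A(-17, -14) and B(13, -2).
Using the distance formula: d = sqrt((x₂-x₁)² + (y₂-y₁)²)
dx = 13 - (-17) = 30
dy = (-2) - (-14) = 12
d = sqrt(30² + 12²) = sqrt(900 + 144) = sqrt(1044) = 32.31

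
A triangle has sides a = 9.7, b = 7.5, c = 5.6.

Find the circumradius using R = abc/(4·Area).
s = (a+b+c)/2 = 11.4
Area = √(s(s-a)(s-b)(s-c)) = √(11.4·1.7·3.9·5.8) = 20.9374
R = abc/(4·Area) = (9.7·7.5·5.6)/(4·20.9374) = 407.4/83.7496 = 4.864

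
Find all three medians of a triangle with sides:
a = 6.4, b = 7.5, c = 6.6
Using m_x = ½√(2y² + 2z² - x²):
m_a = ½√(2·7.5² + 2·6.6² - 6.4²) = ½√158.66 = 6.298
m_b = ½√(2·6.4² + 2·6.6² - 7.5²) = ½√112.79 = 5.31
m_c = ½√(2·6.4² + 2·7.5² - 6.6²) = ½√150.86 = 6.141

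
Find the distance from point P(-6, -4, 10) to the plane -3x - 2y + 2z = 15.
d = |(-3)(-6) + (-2)(-4) + 2(10) - (15)| / √((-3)² + (-2)² + 2²) = 31/√17 = 7.519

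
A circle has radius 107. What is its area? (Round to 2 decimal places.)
Area = pi * r²
Area = pi * 107²
Area = pi * 11449
Area = 35968.09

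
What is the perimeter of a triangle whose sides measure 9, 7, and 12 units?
Perimeter = sum of all sides
Perimeter = 9 + 7 + 12
Perimeter = 28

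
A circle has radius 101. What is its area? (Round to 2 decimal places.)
Area = pi * r²
Area = pi * 101²
Area = pi * 10201
Area = 32047.39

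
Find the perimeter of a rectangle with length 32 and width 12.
Perimeter = 2 * (length + width)
Perimeter = 2 * (32 + 12)
Perimeter = 2 * 44
Perimeter = 88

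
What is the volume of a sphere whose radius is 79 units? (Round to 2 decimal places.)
Volume = (4/3) * pi * r³
Volume = (4/3) * pi * 79³
Volume = (4/3) * pi * 493039
Volume = 2065236.93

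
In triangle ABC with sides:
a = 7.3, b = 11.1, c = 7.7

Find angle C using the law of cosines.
cos(C) = (a² + b² - c²)/(2ab)
cos(C) = (7.3² + 11.1² - 7.7²)/(2·7.3·11.1) = 117.21/162.06 = 0.723251
C = arccos(0.723251) = 43.68°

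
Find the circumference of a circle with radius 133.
Circumference = 2 * pi * r
Circumference = 2 * pi * 133
Circumference = 835.66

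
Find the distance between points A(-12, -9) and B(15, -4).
Using the distance formula: d = sqrt((x₂-x₁)² + (y₂-y₁)²)
dx = 15 - (-12) = 27
dy = (-4) - (-9) = 5
d = sqrt(27² + 5²) = sqrt(729 + 25) = sqrt(754) = 27.46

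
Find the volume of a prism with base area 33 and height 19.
Volume = base area * height
Volume = 33 * 19
Volume = 627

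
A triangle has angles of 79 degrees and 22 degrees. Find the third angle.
Sum of angles in a triangle = 180 degrees
Third angle = 180 - 79 - 22
Third angle = 79 degrees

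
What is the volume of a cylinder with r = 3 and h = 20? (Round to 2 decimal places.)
Volume = pi * r² * h
Volume = pi * 3² * 20
Volume = pi * 9 * 20
Volume = pi * 180
Volume = 565.49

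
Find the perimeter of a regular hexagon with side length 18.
Perimeter = number of sides * side length
Perimeter = 6 * 18
Perimeter = 108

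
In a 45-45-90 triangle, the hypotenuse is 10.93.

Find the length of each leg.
In a 45-45-90 triangle, hypotenuse = leg·√2  →  leg = hypotenuse/√2
leg = 10.93/√2 = 7.729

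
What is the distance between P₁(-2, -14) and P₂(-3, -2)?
Using the distance formula: d = sqrt((x₂-x₁)² + (y₂-y₁)²)
dx = (-3) - (-2) = -1
dy = (-2) - (-14) = 12
d = sqrt((-1)² + 12²) = sqrt(1 + 144) = sqrt(145) = 12.04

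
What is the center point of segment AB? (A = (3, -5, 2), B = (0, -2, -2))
Midpoint = ((3+0)/2, (-5-2)/2, (2-2)/2) = (1.5, -3.5, 0)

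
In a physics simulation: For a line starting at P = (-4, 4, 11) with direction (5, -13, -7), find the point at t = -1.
P(-1) = (-4 + 5(-1), 4 + (-13)(-1), 11 + (-7)(-1)) = (-9, 17, 18)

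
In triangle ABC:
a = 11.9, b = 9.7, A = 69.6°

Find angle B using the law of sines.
sin(B)/b = sin(A)/a
sin(B) = b·sin(A)/a = 9.7·sin(69.6°)/11.9 = 0.764003
B = arcsin(0.764003) = 49.82°  (b ≤ a, so B ≤ A and the acute solution is unique)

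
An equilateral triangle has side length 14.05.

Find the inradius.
For an equilateral triangle, r = s/(2√3) where s is the side.
r = 14.05/(2√3) = 14.05/3.464102 = 4.056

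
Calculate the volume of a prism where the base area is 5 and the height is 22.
Volume = base area * height
Volume = 5 * 22
Volume = 110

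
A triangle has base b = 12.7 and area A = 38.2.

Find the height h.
A = ½bh  →  h = 2A/b
h = 2·38.2/12.7 = 6.016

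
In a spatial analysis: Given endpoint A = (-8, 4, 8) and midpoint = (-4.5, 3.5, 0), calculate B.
B = (2×(-4.5) - (-8), 2×3.5 - 4, 2×0 - 8) = (-1, 3, -8)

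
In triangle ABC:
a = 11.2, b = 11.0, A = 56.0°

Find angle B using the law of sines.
sin(B)/b = sin(A)/a
sin(B) = b·sin(A)/a = 11.0·sin(56.0°)/11.2 = 0.814233
B = arcsin(0.814233) = 54.51°  (b ≤ a, so B ≤ A and the acute solution is unique)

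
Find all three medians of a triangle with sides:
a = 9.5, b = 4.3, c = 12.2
Using m_x = ½√(2y² + 2z² - x²):
m_a = ½√(2·4.3² + 2·12.2² - 9.5²) = ½√244.41 = 7.817
m_b = ½√(2·9.5² + 2·12.2² - 4.3²) = ½√459.69 = 10.72
m_c = ½√(2·9.5² + 2·4.3² - 12.2²) = ½√68.64 = 4.142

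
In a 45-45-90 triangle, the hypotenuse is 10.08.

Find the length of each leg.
In a 45-45-90 triangle, hypotenuse = leg·√2  →  leg = hypotenuse/√2
leg = 10.08/√2 = 7.128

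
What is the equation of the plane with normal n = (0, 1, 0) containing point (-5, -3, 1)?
d = n·P = (0)(-5) + (1)(-3) + (0)(1) = -3
Plane: y = -3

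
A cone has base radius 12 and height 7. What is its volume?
Volume = (1/3) * pi * r² * h
Volume = (1/3) * pi * 12² * 7
Volume = (1/3) * pi * 144 * 7
Volume = (1/3) * pi * 1008
Volume = 1055.58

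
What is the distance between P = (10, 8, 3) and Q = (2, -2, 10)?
d = √[(-8)² + (-10)² + (7)²] = √213 = 14.59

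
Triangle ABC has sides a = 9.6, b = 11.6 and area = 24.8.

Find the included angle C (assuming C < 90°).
Area = ½ab·sin(C)  →  sin(C) = 2·Area/(ab)
sin(C) = 2·24.8/(9.6·11.6) = 0.445402
C = arcsin(0.445402) = 26.45°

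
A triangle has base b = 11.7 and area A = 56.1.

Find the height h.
A = ½bh  →  h = 2A/b
h = 2·56.1/11.7 = 9.59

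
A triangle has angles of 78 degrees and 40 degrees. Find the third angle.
Sum of angles in a triangle = 180 degrees
Third angle = 180 - 78 - 40
Third angle = 62 degrees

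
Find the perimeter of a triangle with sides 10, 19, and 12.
Perimeter = sum of all sides
Perimeter = 10 + 19 + 12
Perimeter = 41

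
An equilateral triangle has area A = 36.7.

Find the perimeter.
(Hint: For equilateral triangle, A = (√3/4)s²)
A = (√3/4)s²  →  s² = 4A/√3 = 4·36.7/√3 = 84.755
s = 9.20625
Perimeter = 3s = 27.62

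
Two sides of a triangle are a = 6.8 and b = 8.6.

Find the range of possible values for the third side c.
By the triangle inequality: |a - b| < c < a + b
|6.8 - 8.6| < c < 6.8 + 8.6
1.8 < c < 15.4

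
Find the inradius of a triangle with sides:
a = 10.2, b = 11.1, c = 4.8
s = (a+b+c)/2 = (10.2+11.1+4.8)/2 = 13.05
Area = √(s(s-a)(s-b)(s-c)) = √(13.05·2.85·1.95·8.25) = 24.4609
r = Area/s = 24.4609/13.05 = 1.874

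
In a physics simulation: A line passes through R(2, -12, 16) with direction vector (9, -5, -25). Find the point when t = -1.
P(-1) = (2 + 9(-1), -12 + (-5)(-1), 16 + (-25)(-1)) = (-7, -7, 41)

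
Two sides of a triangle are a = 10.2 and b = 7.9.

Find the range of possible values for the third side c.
By the triangle inequality: |a - b| < c < a + b
|10.2 - 7.9| < c < 10.2 + 7.9
2.3 < c < 18.1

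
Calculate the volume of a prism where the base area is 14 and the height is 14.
Volume = base area * height
Volume = 14 * 14
Volume = 196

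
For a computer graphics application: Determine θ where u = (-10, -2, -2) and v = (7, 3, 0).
u·v = -76, |u|² = 108, |v|² = 58
cos θ = -76/√6264 ≈ -0.9603
θ ≈ 163.8°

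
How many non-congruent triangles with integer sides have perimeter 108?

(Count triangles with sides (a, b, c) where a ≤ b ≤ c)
With a ≤ b ≤ c and a + b + c = 108, the triangle inequality a + b > c gives c < 108/2, so c ≤ 53.
Iterate a from 1 to ⌊p/3⌋ = 36; for each a, b ranges from a to ⌊(p−a)/2⌋ with c = p − a − b, keeping only c ≥ b.
Triples: (2, 53, 53), (3, 52, 53), (4, 51, 53), …
Count = 243 triangles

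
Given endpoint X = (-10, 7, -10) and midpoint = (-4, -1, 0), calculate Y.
Y = (2×(-4) - (-10), 2×(-1) - 7, 2×0 - (-10)) = (2, -9, 10)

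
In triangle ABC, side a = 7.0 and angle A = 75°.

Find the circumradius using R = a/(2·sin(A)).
R = a/(2·sin(A)) = 7.0/(2·sin(75°))
R = 7.0/(2·0.965926) = 7.0/1.931852 = 3.623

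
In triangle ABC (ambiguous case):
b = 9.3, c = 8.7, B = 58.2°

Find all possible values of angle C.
sin(C)/c = sin(B)/b  →  sin(C) = c·sin(B)/b = 8.7·sin(58.2°)/9.3 = 0.795061
C₁ = arcsin(0.795061) = 52.66°,  C₂ = 180° - C₁ = 127.34°
Check C₂: A = 180° - 58.2° - 127.34° = -5.54° ≤ 0, rejected
C = 52.66° (one solution)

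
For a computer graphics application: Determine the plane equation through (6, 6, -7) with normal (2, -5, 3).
d = n·P = (2)(6) + (-5)(6) + (3)(-7) = -39
Plane: 2x - 5y + 3z = -39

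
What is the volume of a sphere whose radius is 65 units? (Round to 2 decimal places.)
Volume = (4/3) * pi * r³
Volume = (4/3) * pi * 65³
Volume = (4/3) * pi * 274625
Volume = 1150346.51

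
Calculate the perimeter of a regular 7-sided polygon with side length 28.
Perimeter = number of sides * side length
Perimeter = 7 * 28
Perimeter = 196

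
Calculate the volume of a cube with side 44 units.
Volume = s³
Volume = 44³
Volume = 85184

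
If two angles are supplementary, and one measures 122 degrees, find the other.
Supplementary angles sum to 180 degrees.
Other angle = 180 - 122
Other angle = 58 degrees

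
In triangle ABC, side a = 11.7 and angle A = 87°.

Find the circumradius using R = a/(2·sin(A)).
R = a/(2·sin(A)) = 11.7/(2·sin(87°))
R = 11.7/(2·0.998630) = 11.7/1.997259 = 5.858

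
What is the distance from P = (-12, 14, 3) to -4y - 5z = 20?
d = |0(-12) + (-4)(14) + (-5)(3) - (20)| / √(0² + (-4)² + (-5)²) = 91/√41 = 14.21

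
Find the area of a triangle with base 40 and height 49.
Area = (1/2) * base * height
Area = (1/2) * 40 * 49
Area = 980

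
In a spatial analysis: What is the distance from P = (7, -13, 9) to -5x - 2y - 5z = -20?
d = |(-5)(7) + (-2)(-13) + (-5)(9) - (-20)| / √((-5)² + (-2)² + (-5)²) = 34/√54 = 4.627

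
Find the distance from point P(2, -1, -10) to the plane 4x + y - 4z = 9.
d = |4(2) + 1(-1) + (-4)(-10) - (9)| / √(4² + 1² + (-4)²) = 38/√33 = 6.615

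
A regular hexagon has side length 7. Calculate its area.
For a regular 6-gon with side length s = 7:
Apothem a = s / (2*tan(pi/6)) = 7 / (2*tan(pi/6)) ≈ 6.0622
Perimeter P = 6 * 7 = 42
Area = (1/2) * P * a = (1/2) * 42 * 6.0622 = 127.31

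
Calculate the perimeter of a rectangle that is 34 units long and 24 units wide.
Perimeter = 2 * (length + width)
Perimeter = 2 * (34 + 24)
Perimeter = 2 * 58
Perimeter = 116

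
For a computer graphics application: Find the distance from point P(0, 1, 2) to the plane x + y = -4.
d = |1(0) + 1(1) + 0(2) - (-4)| / √(1² + 1² + 0²) = 5/√2 = 3.536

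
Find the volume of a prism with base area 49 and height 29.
Volume = base area * height
Volume = 49 * 29
Volume = 1421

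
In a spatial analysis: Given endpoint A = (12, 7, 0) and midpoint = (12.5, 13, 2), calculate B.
B = (2×12.5 - 12, 2×13 - 7, 2×2 - 0) = (13, 19, 4)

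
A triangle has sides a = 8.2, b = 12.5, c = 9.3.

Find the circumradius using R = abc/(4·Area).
s = (a+b+c)/2 = 15
Area = √(s(s-a)(s-b)(s-c)) = √(15·6.8·2.5·5.7) = 38.1248
R = abc/(4·Area) = (8.2·12.5·9.3)/(4·38.1248) = 953.25/152.4992 = 6.251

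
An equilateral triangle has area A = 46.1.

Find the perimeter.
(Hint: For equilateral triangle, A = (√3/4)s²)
A = (√3/4)s²  →  s² = 4A/√3 = 4·46.1/√3 = 106.463
s = 10.3181
Perimeter = 3s = 30.95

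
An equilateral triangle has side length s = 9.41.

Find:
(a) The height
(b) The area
(a) Height h = s·√3/2 = 9.41·√3/2 = 8.149
(b) Area = (√3/4)·s² = (√3/4)·9.41² = (√3/4)·88.5481 = 38.34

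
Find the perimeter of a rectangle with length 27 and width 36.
Perimeter = 2 * (length + width)
Perimeter = 2 * (27 + 36)
Perimeter = 2 * 63
Perimeter = 126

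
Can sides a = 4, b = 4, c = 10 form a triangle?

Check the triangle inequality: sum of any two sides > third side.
No: 4 + 4 = 8 is not > 10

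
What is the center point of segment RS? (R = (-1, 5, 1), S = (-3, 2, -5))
Midpoint = ((-1-3)/2, (5+2)/2, (1-5)/2) = (-2, 3.5, -2)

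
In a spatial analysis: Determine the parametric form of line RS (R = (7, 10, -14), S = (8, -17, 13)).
Direction vector d = S - R = (1, -27, 27)
x = 7 + t, y = 10 - 27t, z = -14 + 27t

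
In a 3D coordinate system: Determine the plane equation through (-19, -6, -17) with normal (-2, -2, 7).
d = n·P = (-2)(-19) + (-2)(-6) + (7)(-17) = -69
Plane: -2x - 2y + 7z = -69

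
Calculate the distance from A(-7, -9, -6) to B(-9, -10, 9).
d = √[(-2)² + (-1)² + (15)²] = √230 = 15.17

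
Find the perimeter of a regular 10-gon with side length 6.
Perimeter = number of sides * side length
Perimeter = 10 * 6
Perimeter = 60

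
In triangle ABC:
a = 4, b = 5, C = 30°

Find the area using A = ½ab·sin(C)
A = ½·4·5·sin(30°) = ½·20·0.500000 = 5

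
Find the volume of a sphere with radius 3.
Volume = (4/3) * pi * r³
Volume = (4/3) * pi * 3³
Volume = (4/3) * pi * 27
Volume = 113.10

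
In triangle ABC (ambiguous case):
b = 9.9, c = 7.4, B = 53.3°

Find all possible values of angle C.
sin(C)/c = sin(B)/b  →  sin(C) = c·sin(B)/b = 7.4·sin(53.3°)/9.9 = 0.599307
C₁ = arcsin(0.599307) = 36.82°,  C₂ = 180° - C₁ = 143.18°
Check C₂: A = 180° - 53.3° - 143.18° = -16.48° ≤ 0, rejected
C = 36.82° (one solution)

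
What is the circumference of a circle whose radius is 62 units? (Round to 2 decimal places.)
Circumference = 2 * pi * r
Circumference = 2 * pi * 62
Circumference = 389.56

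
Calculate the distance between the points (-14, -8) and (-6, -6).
Using the distance formula: d = sqrt((x₂-x₁)² + (y₂-y₁)²)
dx = (-6) - (-14) = 8
dy = (-6) - (-8) = 2
d = sqrt(8² + 2²) = sqrt(64 + 4) = sqrt(68) = 8.25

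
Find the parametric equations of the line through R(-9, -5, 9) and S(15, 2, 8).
Direction vector d = S - R = (24, 7, -1)
x = -9 + 24t, y = -5 + 7t, z = 9 - t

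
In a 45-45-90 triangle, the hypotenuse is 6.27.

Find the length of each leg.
In a 45-45-90 triangle, hypotenuse = leg·√2  →  leg = hypotenuse/√2
leg = 6.27/√2 = 4.434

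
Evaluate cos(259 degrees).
cos(259 degrees) = -0.1908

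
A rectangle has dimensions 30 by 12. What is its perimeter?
Perimeter = 2 * (length + width)
Perimeter = 2 * (30 + 12)
Perimeter = 2 * 42
Perimeter = 84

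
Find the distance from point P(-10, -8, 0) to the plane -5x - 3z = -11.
d = |(-5)(-10) + 0(-8) + (-3)(0) - (-11)| / √((-5)² + 0² + (-3)²) = 61/√34 = 10.46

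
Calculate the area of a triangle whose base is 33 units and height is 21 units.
Area = (1/2) * base * height
Area = (1/2) * 33 * 21
Area = 346.50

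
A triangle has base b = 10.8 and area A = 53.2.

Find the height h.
A = ½bh  →  h = 2A/b
h = 2·53.2/10.8 = 9.852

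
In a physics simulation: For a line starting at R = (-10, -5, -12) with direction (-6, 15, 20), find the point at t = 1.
P(1) = (-10 + (-6)(1), -5 + 15(1), -12 + 20(1)) = (-16, 10, 8)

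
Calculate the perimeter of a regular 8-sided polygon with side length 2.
Perimeter = number of sides * side length
Perimeter = 8 * 2
Perimeter = 16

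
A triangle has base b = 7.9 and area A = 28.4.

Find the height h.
A = ½bh  →  h = 2A/b
h = 2·28.4/7.9 = 7.19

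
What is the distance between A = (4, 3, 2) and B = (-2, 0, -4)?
d = √[(-6)² + (-3)² + (-6)²] = √81 = 9.0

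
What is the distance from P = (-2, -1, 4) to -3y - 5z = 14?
d = |0(-2) + (-3)(-1) + (-5)(4) - (14)| / √(0² + (-3)² + (-5)²) = 31/√34 = 5.316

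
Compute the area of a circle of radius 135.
Area = pi * r²
Area = pi * 135²
Area = pi * 18225
Area = 57255.53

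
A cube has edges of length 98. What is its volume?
Volume = s³
Volume = 98³
Volume = 941192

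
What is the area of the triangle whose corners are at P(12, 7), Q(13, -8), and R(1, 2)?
Using the coordinate formula: Area = (1/2)|x₁(y₂-y₃) + x₂(y₃-y₁) + x₃(y₁-y₂)|
Area = (1/2)|12((-8)-2) + 13(2-7) + 1(7-(-8))|
Area = (1/2)|12*(-10) + 13*(-5) + 1*15|
Area = (1/2)|(-120) + (-65) + 15|
Area = (1/2)*170 = 85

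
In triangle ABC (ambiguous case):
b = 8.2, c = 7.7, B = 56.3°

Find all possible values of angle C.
sin(C)/c = sin(B)/b  →  sin(C) = c·sin(B)/b = 7.7·sin(56.3°)/8.2 = 0.781225
C₁ = arcsin(0.781225) = 51.37°,  C₂ = 180° - C₁ = 128.63°
Check C₂: A = 180° - 56.3° - 128.63° = -4.93° ≤ 0, rejected
C = 51.37° (one solution)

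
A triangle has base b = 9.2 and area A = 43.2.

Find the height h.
A = ½bh  →  h = 2A/b
h = 2·43.2/9.2 = 9.391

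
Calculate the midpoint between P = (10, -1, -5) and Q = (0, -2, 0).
Midpoint = ((10+0)/2, (-1-2)/2, (-5+0)/2) = (5, -1.5, -2.5)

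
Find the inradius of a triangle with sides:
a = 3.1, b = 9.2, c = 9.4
s = (a+b+c)/2 = (3.1+9.2+9.4)/2 = 10.85
Area = √(s(s-a)(s-b)(s-c)) = √(10.85·7.75·1.65·1.45) = 14.1838
r = Area/s = 14.1838/10.85 = 1.307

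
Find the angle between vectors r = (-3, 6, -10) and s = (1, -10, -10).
r·s = 37, |r|² = 145, |s|² = 201
cos θ = 37/√29145 ≈ 0.2167
θ ≈ 77.48°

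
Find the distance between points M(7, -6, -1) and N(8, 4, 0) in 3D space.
d = √[(1)² + (10)² + (1)²] = √102 = 10.1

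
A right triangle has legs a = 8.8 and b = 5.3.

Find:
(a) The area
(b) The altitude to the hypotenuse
(a) Area = ½ab = ½·8.8·5.3 = 23.32
(b) Hypotenuse c = √(8.8² + 5.3²) = √105.53 = 10.2728
    Area = ½·c·h_c  →  h_c = 2·Area/c = 2·23.32/10.2728 = 4.54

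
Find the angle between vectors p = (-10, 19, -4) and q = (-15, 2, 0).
p·q = 188, |p|² = 477, |q|² = 229
cos θ = 188/√109233 ≈ 0.5688
θ ≈ 55.33°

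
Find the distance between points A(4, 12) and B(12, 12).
Using the distance formula: d = sqrt((x₂-x₁)² + (y₂-y₁)²)
dx = 12 - 4 = 8
dy = 12 - 12 = 0
d = sqrt(8² + 0²) = sqrt(64 + 0) = sqrt(64) = 8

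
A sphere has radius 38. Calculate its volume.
Volume = (4/3) * pi * r³
Volume = (4/3) * pi * 38³
Volume = (4/3) * pi * 54872
Volume = 229847.30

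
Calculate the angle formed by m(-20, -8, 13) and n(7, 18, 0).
m·n = -284, |m|² = 633, |n|² = 373
cos θ = -284/√236109 ≈ -0.5845
θ ≈ 125.8°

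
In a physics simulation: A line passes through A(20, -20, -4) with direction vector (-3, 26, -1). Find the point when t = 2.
P(2) = (20 + (-3)(2), -20 + 26(2), -4 + (-1)(2)) = (14, 32, -6)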